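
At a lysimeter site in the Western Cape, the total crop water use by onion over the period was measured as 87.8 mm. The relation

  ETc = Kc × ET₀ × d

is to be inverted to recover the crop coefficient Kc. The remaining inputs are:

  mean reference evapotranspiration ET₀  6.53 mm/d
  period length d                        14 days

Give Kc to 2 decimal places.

ETc = Kc × ET₀ × d  ⇒  Kc = ETc / (ET₀ × d)
Kc = 87.8 / (6.53 × 14) = 87.8 / 91.42 = 0.9604

0.96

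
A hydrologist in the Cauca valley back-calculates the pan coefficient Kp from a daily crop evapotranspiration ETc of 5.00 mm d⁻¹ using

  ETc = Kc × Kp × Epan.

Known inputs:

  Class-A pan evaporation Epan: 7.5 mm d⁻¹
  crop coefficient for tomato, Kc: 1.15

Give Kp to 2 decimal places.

0.58

ETc = Kc × Kp × Epan  ⇒  Kp = ETc / (Kc × Epan)
Kp = 5.00 / (1.15 × 7.5) = 5.00 / 8.625 = 0.5797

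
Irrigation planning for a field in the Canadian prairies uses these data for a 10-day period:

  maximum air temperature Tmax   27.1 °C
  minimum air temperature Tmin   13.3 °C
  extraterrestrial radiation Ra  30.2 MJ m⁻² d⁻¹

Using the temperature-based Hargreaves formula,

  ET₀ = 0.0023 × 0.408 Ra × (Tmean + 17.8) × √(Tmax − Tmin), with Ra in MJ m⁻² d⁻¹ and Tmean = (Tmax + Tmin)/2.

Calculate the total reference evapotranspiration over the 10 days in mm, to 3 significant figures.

Tmean = (27.1 + 13.3)/2 = 20.20 °C
0.408 Ra = 0.408 × 30.2 = 12.3216 mm/d equivalent
ET₀ = 0.0023 × 12.3216 × (20.20 + 17.8) × √13.8 = 0.0023 × 12.3216 × 38.00 × 3.7148 = 4.0005 mm/d
Over 10 days: 4.0005 × 10 = 40.005 mm

40.0 mm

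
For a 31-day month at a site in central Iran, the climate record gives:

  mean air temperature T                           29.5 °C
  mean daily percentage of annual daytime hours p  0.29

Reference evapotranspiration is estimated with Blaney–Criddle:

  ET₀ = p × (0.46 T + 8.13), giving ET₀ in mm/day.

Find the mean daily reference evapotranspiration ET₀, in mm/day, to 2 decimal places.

6.29 mm/day

ET₀ = 0.29 × (0.46 × 29.5 + 8.13) = 0.29 × 21.700 = 6.2930 mm/d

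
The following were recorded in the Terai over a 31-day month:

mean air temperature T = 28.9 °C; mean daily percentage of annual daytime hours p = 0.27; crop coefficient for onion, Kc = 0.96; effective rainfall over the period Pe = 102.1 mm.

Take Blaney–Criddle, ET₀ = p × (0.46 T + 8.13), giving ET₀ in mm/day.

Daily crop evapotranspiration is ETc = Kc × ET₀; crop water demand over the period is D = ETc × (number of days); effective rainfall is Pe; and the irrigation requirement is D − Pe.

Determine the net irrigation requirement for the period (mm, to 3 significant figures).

ET₀ = 0.27 × (0.46 × 28.9 + 8.13) = 0.27 × 21.424 = 5.7845 mm/d
ETc = Kc × ET₀ = 0.96 × 5.7845 = 5.5531 mm/d
Crop demand D = ETc × 31 d = 5.5531 × 31 = 172.146 mm
D − Pe = 172.146 − 102.1 = 70.046 mm

70.0 mm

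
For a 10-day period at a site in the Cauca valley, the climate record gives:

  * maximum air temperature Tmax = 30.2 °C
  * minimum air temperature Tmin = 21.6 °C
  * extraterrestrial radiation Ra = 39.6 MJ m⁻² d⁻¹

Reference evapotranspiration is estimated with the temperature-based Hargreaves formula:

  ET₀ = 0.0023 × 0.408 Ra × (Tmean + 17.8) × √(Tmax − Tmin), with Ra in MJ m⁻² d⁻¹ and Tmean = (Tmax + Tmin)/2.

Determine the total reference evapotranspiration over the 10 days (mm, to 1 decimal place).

Tmean = (30.2 + 21.6)/2 = 25.90 °C
0.408 Ra = 0.408 × 39.6 = 16.1568 mm/d equivalent
ET₀ = 0.0023 × 16.1568 × (25.90 + 17.8) × √8.6 = 0.0023 × 16.1568 × 43.70 × 2.9326 = 4.7623 mm/d
Over 10 days: 4.7623 × 10 = 47.623 mm

47.6 mm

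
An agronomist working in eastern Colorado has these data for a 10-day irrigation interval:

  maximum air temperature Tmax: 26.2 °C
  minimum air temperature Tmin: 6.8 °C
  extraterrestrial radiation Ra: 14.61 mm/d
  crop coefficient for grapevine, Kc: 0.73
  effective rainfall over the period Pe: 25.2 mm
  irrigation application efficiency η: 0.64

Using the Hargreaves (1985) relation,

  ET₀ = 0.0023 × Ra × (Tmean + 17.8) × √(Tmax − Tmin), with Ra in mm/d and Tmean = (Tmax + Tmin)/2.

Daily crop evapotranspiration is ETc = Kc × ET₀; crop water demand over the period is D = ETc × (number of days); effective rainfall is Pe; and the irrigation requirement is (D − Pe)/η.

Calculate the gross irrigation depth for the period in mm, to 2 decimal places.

18.53 mm

Tmean = (26.2 + 6.8)/2 = 16.50 °C
ET₀ = 0.0023 × 14.61 × (16.50 + 17.8) × √19.4 = 0.0023 × 14.61 × 34.30 × 4.4045 = 5.0766 mm/d
ETc = Kc × ET₀ = 0.73 × 5.0766 = 3.7059 mm/d
Crop demand D = ETc × 10 d = 3.7059 × 10 = 37.059 mm
D − Pe = 37.059 − 25.2 = 11.859 mm
Gross irrigation = 11.859 / 0.64 = 18.530 mm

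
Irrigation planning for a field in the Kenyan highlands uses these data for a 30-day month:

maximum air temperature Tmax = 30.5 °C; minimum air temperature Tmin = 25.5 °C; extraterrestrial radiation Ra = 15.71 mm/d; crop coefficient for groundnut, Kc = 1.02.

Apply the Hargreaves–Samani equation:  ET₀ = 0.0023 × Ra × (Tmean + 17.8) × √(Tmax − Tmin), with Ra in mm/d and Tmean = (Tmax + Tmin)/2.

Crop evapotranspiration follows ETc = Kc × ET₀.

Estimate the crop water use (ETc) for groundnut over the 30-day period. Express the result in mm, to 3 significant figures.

Tmean = (30.5 + 25.5)/2 = 28.00 °C
ET₀ = 0.0023 × 15.71 × (28.00 + 17.8) × √5.0 = 0.0023 × 15.71 × 45.80 × 2.2361 = 3.7005 mm/d
ETc = Kc × ET₀ = 1.02 × 3.7005 = 3.7745 mm/d
Over 30 days: 3.7745 × 30 = 113.235 mm

113 mm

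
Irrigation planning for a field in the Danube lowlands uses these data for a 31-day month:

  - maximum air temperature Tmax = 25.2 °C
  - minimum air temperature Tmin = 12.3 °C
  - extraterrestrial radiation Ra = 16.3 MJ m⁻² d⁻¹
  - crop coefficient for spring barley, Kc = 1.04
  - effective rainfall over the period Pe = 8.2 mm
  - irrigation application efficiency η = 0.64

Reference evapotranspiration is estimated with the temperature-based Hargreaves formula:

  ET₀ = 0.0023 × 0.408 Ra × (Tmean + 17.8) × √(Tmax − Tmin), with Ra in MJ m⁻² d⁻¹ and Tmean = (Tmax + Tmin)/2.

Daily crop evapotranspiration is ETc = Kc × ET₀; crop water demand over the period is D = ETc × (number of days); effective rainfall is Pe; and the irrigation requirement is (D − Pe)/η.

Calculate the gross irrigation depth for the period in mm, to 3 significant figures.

88.3 mm

Tmean = (25.2 + 12.3)/2 = 18.75 °C
0.408 Ra = 0.408 × 16.3 = 6.6504 mm/d equivalent
ET₀ = 0.0023 × 6.6504 × (18.75 + 17.8) × √12.9 = 0.0023 × 6.6504 × 36.55 × 3.5917 = 2.0080 mm/d
ETc = Kc × ET₀ = 1.04 × 2.0080 = 2.0883 mm/d
Crop demand D = ETc × 31 d = 2.0883 × 31 = 64.737 mm
D − Pe = 64.737 − 8.2 = 56.537 mm
Gross irrigation = 56.537 / 0.64 = 88.339 mm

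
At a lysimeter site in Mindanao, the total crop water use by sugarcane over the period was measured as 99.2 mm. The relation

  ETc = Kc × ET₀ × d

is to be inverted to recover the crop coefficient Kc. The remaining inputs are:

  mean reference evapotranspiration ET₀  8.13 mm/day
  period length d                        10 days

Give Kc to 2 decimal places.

ETc = Kc × ET₀ × d  ⇒  Kc = ETc / (ET₀ × d)
Kc = 99.2 / (8.13 × 10) = 99.2 / 81.30 = 1.2202

1.22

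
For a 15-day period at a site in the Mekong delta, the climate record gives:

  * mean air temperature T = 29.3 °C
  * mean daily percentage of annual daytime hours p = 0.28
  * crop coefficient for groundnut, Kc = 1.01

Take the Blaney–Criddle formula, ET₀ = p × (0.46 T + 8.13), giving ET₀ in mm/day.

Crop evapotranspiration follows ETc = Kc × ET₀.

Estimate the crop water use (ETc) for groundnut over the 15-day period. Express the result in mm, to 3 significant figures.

91.7 mm

ET₀ = 0.28 × (0.46 × 29.3 + 8.13) = 0.28 × 21.608 = 6.0502 mm/d
ETc = Kc × ET₀ = 1.01 × 6.0502 = 6.1107 mm/d
Over 15 days: 6.1107 × 15 = 91.661 mm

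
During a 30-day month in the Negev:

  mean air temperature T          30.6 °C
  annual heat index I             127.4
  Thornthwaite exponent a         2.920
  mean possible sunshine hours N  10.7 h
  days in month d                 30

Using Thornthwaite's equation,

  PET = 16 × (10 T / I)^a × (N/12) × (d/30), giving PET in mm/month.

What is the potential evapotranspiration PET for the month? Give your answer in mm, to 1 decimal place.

10T/I = 10 × 30.6 / 127.4 = 2.4019
(10T/I)^a = 2.4019^2.920 = 12.9187
Uncorrected PET = 16 × 12.9187 = 206.699 mm
Correction = (N/12)(d/30) = (10.7/12)(30/30) = 0.8917
PET = 206.699 × 0.8917 = 184.313 mm/month

184.3 mm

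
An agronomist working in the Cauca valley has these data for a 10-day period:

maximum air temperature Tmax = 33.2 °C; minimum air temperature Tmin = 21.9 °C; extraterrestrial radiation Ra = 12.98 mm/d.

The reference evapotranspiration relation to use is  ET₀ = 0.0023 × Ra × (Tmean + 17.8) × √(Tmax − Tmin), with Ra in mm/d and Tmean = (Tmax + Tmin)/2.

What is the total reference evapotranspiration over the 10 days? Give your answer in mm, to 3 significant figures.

45.5 mm

Tmean = (33.2 + 21.9)/2 = 27.55 °C
ET₀ = 0.0023 × 12.98 × (27.55 + 17.8) × √11.3 = 0.0023 × 12.98 × 45.35 × 3.3615 = 4.5511 mm/d
Over 10 days: 4.5511 × 10 = 45.511 mm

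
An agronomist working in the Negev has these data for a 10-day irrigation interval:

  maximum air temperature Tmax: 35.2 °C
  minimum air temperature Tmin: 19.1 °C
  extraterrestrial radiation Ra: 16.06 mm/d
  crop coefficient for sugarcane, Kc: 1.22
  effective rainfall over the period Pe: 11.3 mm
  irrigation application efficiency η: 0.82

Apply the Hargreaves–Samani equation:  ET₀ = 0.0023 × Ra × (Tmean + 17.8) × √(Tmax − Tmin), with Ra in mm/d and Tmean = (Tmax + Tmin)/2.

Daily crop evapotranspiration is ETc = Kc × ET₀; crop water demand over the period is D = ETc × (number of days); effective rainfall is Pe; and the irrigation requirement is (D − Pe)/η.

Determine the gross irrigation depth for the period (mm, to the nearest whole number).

85 mm

Tmean = (35.2 + 19.1)/2 = 27.15 °C
ET₀ = 0.0023 × 16.06 × (27.15 + 17.8) × √16.1 = 0.0023 × 16.06 × 44.95 × 4.0125 = 6.6622 mm/d
ETc = Kc × ET₀ = 1.22 × 6.6622 = 8.1279 mm/d
Crop demand D = ETc × 10 d = 8.1279 × 10 = 81.279 mm
D − Pe = 81.279 − 11.3 = 69.979 mm
Gross irrigation = 69.979 / 0.82 = 85.340 mm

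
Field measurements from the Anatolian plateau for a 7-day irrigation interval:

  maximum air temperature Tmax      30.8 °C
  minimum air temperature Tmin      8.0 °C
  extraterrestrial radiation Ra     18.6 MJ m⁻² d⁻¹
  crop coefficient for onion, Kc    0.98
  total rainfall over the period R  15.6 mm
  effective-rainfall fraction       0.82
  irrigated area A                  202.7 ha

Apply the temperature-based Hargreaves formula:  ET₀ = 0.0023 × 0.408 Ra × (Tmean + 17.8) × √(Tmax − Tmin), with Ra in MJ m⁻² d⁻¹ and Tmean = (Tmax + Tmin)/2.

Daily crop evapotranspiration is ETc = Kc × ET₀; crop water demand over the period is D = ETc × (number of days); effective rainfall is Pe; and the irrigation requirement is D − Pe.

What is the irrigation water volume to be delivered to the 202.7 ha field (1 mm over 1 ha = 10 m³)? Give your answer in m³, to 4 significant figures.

17180 m³

Tmean = (30.8 + 8.0)/2 = 19.40 °C
0.408 Ra = 0.408 × 18.6 = 7.5888 mm/d equivalent
ET₀ = 0.0023 × 7.5888 × (19.40 + 17.8) × √22.8 = 0.0023 × 7.5888 × 37.20 × 4.7749 = 3.1003 mm/d
ETc = Kc × ET₀ = 0.98 × 3.1003 = 3.0383 mm/d
Crop demand D = ETc × 7 d = 3.0383 × 7 = 21.268 mm
Pe = 0.82 × 15.6 = 12.792 mm
D − Pe = 21.268 − 12.792 = 8.476 mm
Volume = 8.476 mm × 202.7 ha × 10 = 17180.9 m³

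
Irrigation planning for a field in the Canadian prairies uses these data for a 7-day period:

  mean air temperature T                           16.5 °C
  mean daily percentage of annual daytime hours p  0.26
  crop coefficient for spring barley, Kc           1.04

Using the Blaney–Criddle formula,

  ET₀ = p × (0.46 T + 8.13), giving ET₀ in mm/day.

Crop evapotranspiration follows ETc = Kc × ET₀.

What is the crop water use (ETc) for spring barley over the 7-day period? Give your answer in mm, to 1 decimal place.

ET₀ = 0.26 × (0.46 × 16.5 + 8.13) = 0.26 × 15.720 = 4.0872 mm/d
ETc = Kc × ET₀ = 1.04 × 4.0872 = 4.2507 mm/d
Over 7 days: 4.2507 × 7 = 29.755 mm

29.8 mm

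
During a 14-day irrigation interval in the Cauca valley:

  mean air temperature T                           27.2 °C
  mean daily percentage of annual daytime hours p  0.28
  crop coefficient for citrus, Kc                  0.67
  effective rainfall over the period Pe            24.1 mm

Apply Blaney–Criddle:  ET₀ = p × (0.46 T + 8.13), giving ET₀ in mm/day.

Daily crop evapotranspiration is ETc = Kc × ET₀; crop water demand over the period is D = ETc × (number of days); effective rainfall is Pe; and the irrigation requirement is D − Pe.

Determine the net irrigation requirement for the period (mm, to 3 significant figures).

ET₀ = 0.28 × (0.46 × 27.2 + 8.13) = 0.28 × 20.642 = 5.7798 mm/d
ETc = Kc × ET₀ = 0.67 × 5.7798 = 3.8725 mm/d
Crop demand D = ETc × 14 d = 3.8725 × 14 = 54.215 mm
D − Pe = 54.215 − 24.1 = 30.115 mm

30.1 mm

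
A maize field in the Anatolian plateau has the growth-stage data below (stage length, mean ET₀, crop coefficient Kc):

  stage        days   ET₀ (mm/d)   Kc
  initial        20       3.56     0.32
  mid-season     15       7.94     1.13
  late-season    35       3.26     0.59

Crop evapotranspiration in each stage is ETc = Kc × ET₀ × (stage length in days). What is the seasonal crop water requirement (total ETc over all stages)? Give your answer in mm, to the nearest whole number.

225 mm

initial: 0.32 × 3.56 × 20 = 22.78 mm
mid-season: 1.13 × 7.94 × 15 = 134.58 mm
late-season: 0.59 × 3.26 × 35 = 67.32 mm
Seasonal total = 224.68 mm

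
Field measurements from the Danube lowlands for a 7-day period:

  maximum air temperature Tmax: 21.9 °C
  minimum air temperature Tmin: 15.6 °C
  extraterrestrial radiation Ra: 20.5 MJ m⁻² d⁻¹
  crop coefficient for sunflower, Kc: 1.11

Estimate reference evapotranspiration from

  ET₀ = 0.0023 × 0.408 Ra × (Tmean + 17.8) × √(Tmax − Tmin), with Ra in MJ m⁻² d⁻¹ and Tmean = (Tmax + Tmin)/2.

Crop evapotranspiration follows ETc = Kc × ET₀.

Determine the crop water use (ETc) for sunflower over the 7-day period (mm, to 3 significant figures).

13.7 mm

Tmean = (21.9 + 15.6)/2 = 18.75 °C
0.408 Ra = 0.408 × 20.5 = 8.3640 mm/d equivalent
ET₀ = 0.0023 × 8.3640 × (18.75 + 17.8) × √6.3 = 0.0023 × 8.3640 × 36.55 × 2.5100 = 1.7648 mm/d
ETc = Kc × ET₀ = 1.11 × 1.7648 = 1.9589 mm/d
Over 7 days: 1.9589 × 7 = 13.712 mm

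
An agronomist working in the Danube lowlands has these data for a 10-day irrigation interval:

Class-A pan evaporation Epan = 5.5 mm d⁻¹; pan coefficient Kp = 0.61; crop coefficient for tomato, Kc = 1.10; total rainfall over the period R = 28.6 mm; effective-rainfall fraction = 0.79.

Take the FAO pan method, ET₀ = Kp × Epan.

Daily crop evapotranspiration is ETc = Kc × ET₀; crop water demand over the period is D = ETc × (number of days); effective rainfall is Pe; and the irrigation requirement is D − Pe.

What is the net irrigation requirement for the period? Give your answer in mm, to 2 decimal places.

14.31 mm

ET₀ = 0.61 × 5.5 = 3.3550 mm/d
ETc = Kc × ET₀ = 1.10 × 3.3550 = 3.6905 mm/d
Crop demand D = ETc × 10 d = 3.6905 × 10 = 36.905 mm
Pe = 0.79 × 28.6 = 22.594 mm
D − Pe = 36.905 − 22.594 = 14.311 mm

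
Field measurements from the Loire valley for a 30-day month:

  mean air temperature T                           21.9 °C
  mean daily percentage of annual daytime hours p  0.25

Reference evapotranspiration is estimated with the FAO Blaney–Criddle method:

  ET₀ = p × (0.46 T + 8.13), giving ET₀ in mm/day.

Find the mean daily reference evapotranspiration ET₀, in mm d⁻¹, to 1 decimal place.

ET₀ = 0.25 × (0.46 × 21.9 + 8.13) = 0.25 × 18.204 = 4.5510 mm/d

4.6 mm d⁻¹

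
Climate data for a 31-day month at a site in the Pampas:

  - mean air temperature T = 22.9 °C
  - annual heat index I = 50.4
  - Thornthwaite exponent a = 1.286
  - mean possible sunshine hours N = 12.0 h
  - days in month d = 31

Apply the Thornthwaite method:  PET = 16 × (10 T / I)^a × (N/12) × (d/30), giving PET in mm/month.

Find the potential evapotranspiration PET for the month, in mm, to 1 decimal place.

10T/I = 10 × 22.9 / 50.4 = 4.5437
(10T/I)^a = 4.5437^1.286 = 7.0053
Uncorrected PET = 16 × 7.0053 = 112.085 mm
Correction = (N/12)(d/30) = (12.0/12)(31/30) = 1.0333
PET = 112.085 × 1.0333 = 115.817 mm/month

115.8 mm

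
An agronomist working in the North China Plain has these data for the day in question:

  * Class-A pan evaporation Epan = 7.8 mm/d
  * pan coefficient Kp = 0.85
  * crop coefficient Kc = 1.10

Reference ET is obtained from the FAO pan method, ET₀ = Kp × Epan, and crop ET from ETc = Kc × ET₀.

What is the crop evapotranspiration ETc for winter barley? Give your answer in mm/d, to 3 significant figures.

ET₀ = 0.85 × 7.8 = 6.6300 mm/d
ETc = Kc × ET₀ = 1.10 × 6.6300 = 7.2930 mm/d

7.29 mm/d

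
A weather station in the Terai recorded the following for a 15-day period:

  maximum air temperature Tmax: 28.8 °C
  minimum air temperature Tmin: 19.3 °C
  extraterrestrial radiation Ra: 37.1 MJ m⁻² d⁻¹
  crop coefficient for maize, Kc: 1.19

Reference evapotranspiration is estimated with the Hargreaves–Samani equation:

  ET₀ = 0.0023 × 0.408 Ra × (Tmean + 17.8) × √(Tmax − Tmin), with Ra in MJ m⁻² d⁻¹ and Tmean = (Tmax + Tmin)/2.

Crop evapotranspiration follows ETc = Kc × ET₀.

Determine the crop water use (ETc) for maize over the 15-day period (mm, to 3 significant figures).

Tmean = (28.8 + 19.3)/2 = 24.05 °C
0.408 Ra = 0.408 × 37.1 = 15.1368 mm/d equivalent
ET₀ = 0.0023 × 15.1368 × (24.05 + 17.8) × √9.5 = 0.0023 × 15.1368 × 41.85 × 3.0822 = 4.4907 mm/d
ETc = Kc × ET₀ = 1.19 × 4.4907 = 5.3439 mm/d
Over 15 days: 5.3439 × 15 = 80.159 mm

80.2 mm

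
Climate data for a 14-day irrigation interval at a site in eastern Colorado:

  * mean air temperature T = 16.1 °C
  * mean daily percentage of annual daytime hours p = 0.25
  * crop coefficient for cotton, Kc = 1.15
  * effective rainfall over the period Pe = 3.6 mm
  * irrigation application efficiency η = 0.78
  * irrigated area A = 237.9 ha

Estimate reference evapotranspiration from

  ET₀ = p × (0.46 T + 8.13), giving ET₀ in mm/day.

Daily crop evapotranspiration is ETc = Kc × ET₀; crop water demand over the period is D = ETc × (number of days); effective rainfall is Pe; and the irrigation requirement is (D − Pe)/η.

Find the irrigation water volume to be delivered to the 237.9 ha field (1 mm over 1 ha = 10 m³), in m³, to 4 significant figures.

ET₀ = 0.25 × (0.46 × 16.1 + 8.13) = 0.25 × 15.536 = 3.8840 mm/d
ETc = Kc × ET₀ = 1.15 × 3.8840 = 4.4666 mm/d
Crop demand D = ETc × 14 d = 4.4666 × 14 = 62.532 mm
D − Pe = 62.532 − 3.6 = 58.932 mm
Gross irrigation = 58.932 / 0.78 = 75.554 mm
Volume = 75.554 mm × 237.9 ha × 10 = 179743.0 m³

179700 m³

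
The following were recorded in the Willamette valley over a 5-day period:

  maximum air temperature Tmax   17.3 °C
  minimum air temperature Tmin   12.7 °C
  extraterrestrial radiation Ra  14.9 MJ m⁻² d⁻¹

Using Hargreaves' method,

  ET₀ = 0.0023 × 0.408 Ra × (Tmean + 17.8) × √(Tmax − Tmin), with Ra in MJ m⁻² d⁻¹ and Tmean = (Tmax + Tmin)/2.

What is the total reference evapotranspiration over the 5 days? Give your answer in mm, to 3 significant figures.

Tmean = (17.3 + 12.7)/2 = 15.00 °C
0.408 Ra = 0.408 × 14.9 = 6.0792 mm/d equivalent
ET₀ = 0.0023 × 6.0792 × (15.00 + 17.8) × √4.6 = 0.0023 × 6.0792 × 32.80 × 2.1448 = 0.9836 mm/d
Over 5 days: 0.9836 × 5 = 4.918 mm

4.92 mm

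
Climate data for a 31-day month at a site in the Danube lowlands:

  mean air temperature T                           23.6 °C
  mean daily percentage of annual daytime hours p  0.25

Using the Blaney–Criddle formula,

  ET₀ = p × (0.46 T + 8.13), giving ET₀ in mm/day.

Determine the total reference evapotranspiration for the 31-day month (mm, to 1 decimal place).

ET₀ = 0.25 × (0.46 × 23.6 + 8.13) = 0.25 × 18.986 = 4.7465 mm/d
Monthly total = 4.7465 × 31 = 147.142 mm

147.1 mm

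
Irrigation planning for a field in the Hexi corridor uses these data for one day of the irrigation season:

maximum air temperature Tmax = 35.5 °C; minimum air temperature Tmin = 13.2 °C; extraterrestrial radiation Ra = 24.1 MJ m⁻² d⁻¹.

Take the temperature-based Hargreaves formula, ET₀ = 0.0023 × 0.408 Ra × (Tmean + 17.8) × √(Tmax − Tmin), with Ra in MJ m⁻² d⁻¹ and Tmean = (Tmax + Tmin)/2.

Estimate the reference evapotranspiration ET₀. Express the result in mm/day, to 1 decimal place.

4.5 mm/day

Tmean = (35.5 + 13.2)/2 = 24.35 °C
0.408 Ra = 0.408 × 24.1 = 9.8328 mm/d equivalent
ET₀ = 0.0023 × 9.8328 × (24.35 + 17.8) × √22.3 = 0.0023 × 9.8328 × 42.15 × 4.7223 = 4.5015 mm/d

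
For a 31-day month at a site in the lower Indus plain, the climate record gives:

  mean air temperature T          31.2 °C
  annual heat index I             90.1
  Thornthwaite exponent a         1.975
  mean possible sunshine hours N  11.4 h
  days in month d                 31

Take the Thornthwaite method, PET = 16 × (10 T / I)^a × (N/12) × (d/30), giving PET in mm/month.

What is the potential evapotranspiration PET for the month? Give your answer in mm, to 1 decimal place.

182.6 mm

10T/I = 10 × 31.2 / 90.1 = 3.4628
(10T/I)^a = 3.4628^1.975 = 11.6244
Uncorrected PET = 16 × 11.6244 = 185.990 mm
Correction = (N/12)(d/30) = (11.4/12)(31/30) = 0.9817
PET = 185.990 × 0.9817 = 182.586 mm/month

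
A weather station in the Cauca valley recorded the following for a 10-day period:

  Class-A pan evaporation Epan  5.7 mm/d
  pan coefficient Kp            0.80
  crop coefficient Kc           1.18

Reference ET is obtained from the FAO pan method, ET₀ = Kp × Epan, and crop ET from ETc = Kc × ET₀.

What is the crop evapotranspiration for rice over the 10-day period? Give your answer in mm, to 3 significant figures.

ET₀ = 0.80 × 5.7 = 4.5600 mm/d
ETc = Kc × ET₀ = 1.18 × 4.5600 = 5.3808 mm/d
Over 10 days: 5.3808 × 10 = 53.808 mm

53.8 mm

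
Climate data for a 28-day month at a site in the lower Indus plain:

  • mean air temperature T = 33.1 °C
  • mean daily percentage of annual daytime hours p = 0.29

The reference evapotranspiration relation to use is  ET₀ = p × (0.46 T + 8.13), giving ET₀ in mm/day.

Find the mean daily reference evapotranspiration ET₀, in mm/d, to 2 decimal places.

6.77 mm/d

ET₀ = 0.29 × (0.46 × 33.1 + 8.13) = 0.29 × 23.356 = 6.7732 mm/d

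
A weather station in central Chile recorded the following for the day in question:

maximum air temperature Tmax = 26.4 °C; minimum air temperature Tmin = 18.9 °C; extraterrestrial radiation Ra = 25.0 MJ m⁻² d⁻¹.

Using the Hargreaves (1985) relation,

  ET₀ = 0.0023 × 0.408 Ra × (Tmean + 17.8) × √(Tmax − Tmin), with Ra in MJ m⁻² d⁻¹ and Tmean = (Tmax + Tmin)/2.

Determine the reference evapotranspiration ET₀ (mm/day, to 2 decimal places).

Tmean = (26.4 + 18.9)/2 = 22.65 °C
0.408 Ra = 0.408 × 25.0 = 10.2000 mm/d equivalent
ET₀ = 0.0023 × 10.2000 × (22.65 + 17.8) × √7.5 = 0.0023 × 10.2000 × 40.45 × 2.7386 = 2.5988 mm/d

2.60 mm/day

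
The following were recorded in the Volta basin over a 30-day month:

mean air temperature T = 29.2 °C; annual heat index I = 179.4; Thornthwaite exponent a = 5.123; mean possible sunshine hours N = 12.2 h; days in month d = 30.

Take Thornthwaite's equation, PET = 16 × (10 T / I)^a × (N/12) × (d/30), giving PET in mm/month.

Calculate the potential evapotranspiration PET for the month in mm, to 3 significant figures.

197 mm

10T/I = 10 × 29.2 / 179.4 = 1.6276
(10T/I)^a = 1.6276^5.123 = 12.1272
Uncorrected PET = 16 × 12.1272 = 194.035 mm
Correction = (N/12)(d/30) = (12.2/12)(30/30) = 1.0167
PET = 194.035 × 1.0167 = 197.275 mm/month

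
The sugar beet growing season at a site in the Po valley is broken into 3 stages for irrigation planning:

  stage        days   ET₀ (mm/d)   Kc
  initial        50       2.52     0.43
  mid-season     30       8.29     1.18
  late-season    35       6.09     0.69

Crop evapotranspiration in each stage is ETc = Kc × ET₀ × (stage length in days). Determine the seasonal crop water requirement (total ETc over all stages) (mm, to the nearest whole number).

initial: 0.43 × 2.52 × 50 = 54.18 mm
mid-season: 1.18 × 8.29 × 30 = 293.47 mm
late-season: 0.69 × 6.09 × 35 = 147.07 mm
Seasonal total = 494.72 mm

495 mm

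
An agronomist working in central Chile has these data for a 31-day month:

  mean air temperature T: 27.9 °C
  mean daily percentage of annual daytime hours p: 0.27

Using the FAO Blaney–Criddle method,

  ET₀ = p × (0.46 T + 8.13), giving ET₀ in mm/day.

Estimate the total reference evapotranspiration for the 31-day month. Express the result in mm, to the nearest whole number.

ET₀ = 0.27 × (0.46 × 27.9 + 8.13) = 0.27 × 20.964 = 5.6603 mm/d
Monthly total = 5.6603 × 31 = 175.469 mm

175 mm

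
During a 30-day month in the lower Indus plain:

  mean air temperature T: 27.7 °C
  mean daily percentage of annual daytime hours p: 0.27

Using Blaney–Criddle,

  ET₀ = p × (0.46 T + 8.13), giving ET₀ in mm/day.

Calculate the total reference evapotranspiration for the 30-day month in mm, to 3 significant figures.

169 mm

ET₀ = 0.27 × (0.46 × 27.7 + 8.13) = 0.27 × 20.872 = 5.6354 mm/d
Monthly total = 5.6354 × 30 = 169.062 mm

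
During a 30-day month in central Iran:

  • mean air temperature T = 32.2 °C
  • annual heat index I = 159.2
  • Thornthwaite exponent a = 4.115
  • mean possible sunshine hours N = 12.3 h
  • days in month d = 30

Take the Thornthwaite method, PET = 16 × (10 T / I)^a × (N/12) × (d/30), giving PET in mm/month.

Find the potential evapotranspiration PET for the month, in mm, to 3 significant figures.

10T/I = 10 × 32.2 / 159.2 = 2.0226
(10T/I)^a = 2.0226^4.115 = 18.1476
Uncorrected PET = 16 × 18.1476 = 290.362 mm
Correction = (N/12)(d/30) = (12.3/12)(30/30) = 1.0250
PET = 290.362 × 1.0250 = 297.621 mm/month

298 mm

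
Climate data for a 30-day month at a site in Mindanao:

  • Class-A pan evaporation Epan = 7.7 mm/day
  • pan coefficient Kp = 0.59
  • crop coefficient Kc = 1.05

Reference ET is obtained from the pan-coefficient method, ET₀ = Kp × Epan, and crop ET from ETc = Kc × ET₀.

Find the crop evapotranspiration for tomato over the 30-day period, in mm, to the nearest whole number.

ET₀ = 0.59 × 7.7 = 4.5430 mm/d
ETc = Kc × ET₀ = 1.05 × 4.5430 = 4.7702 mm/d
Over 30 days: 4.7702 × 30 = 143.106 mm

143 mm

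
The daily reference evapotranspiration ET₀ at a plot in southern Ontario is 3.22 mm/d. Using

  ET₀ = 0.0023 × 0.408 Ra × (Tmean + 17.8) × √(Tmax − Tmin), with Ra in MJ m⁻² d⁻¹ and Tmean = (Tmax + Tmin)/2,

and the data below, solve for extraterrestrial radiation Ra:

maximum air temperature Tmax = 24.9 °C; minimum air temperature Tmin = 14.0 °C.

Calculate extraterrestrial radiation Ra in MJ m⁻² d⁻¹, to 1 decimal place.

Tmean = (24.9+14.0)/2 = 19.45 °C; ΔT = 10.9
Ra = ET₀ / [0.0023 × 0.408 × (Tmean+17.8) × √ΔT]
   = 3.22 / (0.0023 × 0.408 × 37.25 × 3.3015) = 27.902 MJ m⁻² d⁻¹

27.9 MJ m⁻² d⁻¹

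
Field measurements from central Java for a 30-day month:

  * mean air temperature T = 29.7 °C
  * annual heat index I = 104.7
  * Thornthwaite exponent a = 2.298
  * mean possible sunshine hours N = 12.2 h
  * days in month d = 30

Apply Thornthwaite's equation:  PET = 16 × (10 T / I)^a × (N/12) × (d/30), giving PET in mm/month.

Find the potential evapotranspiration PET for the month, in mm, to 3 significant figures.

179 mm

10T/I = 10 × 29.7 / 104.7 = 2.8367
(10T/I)^a = 2.8367^2.298 = 10.9791
Uncorrected PET = 16 × 10.9791 = 175.666 mm
Correction = (N/12)(d/30) = (12.2/12)(30/30) = 1.0167
PET = 175.666 × 1.0167 = 178.600 mm/month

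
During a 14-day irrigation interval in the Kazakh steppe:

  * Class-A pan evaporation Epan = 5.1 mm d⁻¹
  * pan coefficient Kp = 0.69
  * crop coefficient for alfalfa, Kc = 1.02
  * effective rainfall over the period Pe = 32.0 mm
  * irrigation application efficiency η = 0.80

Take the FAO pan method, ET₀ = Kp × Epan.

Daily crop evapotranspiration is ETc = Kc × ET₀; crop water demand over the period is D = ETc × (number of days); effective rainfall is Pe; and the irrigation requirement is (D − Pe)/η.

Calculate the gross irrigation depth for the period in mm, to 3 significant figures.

22.8 mm

ET₀ = 0.69 × 5.1 = 3.5190 mm/d
ETc = Kc × ET₀ = 1.02 × 3.5190 = 3.5894 mm/d
Crop demand D = ETc × 14 d = 3.5894 × 14 = 50.252 mm
D − Pe = 50.252 − 32.0 = 18.252 mm
Gross irrigation = 18.252 / 0.80 = 22.815 mm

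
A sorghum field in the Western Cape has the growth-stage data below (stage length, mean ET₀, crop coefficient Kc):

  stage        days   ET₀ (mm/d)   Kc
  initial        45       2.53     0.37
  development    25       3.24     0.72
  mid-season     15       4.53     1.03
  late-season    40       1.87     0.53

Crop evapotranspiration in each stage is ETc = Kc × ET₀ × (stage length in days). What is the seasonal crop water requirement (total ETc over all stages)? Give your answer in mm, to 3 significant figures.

initial: 0.37 × 2.53 × 45 = 42.12 mm
development: 0.72 × 3.24 × 25 = 58.32 mm
mid-season: 1.03 × 4.53 × 15 = 69.99 mm
late-season: 0.53 × 1.87 × 40 = 39.64 mm
Seasonal total = 210.07 mm

210 mm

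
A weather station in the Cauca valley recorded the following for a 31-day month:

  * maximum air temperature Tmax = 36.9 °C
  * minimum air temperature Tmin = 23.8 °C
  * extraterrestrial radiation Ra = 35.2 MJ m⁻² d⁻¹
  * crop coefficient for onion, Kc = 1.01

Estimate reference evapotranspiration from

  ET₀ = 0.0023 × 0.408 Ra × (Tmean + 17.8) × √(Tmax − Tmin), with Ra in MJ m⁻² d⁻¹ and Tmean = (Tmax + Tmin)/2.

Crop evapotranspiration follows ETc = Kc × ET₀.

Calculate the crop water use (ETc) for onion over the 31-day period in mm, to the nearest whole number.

Tmean = (36.9 + 23.8)/2 = 30.35 °C
0.408 Ra = 0.408 × 35.2 = 14.3616 mm/d equivalent
ET₀ = 0.0023 × 14.3616 × (30.35 + 17.8) × √13.1 = 0.0023 × 14.3616 × 48.15 × 3.6194 = 5.7566 mm/d
ETc = Kc × ET₀ = 1.01 × 5.7566 = 5.8142 mm/d
Over 31 days: 5.8142 × 31 = 180.240 mm

180 mm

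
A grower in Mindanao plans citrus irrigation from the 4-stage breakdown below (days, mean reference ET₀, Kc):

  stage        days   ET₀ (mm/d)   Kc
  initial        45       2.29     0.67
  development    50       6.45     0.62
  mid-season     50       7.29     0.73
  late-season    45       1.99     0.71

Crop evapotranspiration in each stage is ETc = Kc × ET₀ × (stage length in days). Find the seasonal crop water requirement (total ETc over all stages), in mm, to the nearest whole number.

initial: 0.67 × 2.29 × 45 = 69.04 mm
development: 0.62 × 6.45 × 50 = 199.95 mm
mid-season: 0.73 × 7.29 × 50 = 266.09 mm
late-season: 0.71 × 1.99 × 45 = 63.58 mm
Seasonal total = 598.66 mm

599 mm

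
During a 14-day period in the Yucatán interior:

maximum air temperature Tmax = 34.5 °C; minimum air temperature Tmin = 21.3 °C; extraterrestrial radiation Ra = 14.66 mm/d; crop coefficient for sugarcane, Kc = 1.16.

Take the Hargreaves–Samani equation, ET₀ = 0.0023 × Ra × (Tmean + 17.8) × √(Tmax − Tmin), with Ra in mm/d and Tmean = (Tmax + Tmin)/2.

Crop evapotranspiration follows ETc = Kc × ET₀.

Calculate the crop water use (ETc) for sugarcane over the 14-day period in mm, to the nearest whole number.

91 mm

Tmean = (34.5 + 21.3)/2 = 27.90 °C
ET₀ = 0.0023 × 14.66 × (27.90 + 17.8) × √13.2 = 0.0023 × 14.66 × 45.70 × 3.6332 = 5.5984 mm/d
ETc = Kc × ET₀ = 1.16 × 5.5984 = 6.4941 mm/d
Over 14 days: 6.4941 × 14 = 90.917 mm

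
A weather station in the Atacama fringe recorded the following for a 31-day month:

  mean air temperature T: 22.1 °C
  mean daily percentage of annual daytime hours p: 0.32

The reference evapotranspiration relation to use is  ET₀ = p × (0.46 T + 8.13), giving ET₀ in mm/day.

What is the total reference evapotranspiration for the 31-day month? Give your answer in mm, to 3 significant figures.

ET₀ = 0.32 × (0.46 × 22.1 + 8.13) = 0.32 × 18.296 = 5.8547 mm/d
Monthly total = 5.8547 × 31 = 181.496 mm

181 mm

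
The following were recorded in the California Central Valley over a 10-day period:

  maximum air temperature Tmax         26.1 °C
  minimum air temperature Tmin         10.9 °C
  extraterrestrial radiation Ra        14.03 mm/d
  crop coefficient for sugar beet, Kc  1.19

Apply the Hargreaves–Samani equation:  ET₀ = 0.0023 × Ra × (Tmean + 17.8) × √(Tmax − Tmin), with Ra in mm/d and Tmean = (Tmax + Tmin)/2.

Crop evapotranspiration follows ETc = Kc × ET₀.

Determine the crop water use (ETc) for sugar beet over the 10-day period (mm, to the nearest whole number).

Tmean = (26.1 + 10.9)/2 = 18.50 °C
ET₀ = 0.0023 × 14.03 × (18.50 + 17.8) × √15.2 = 0.0023 × 14.03 × 36.30 × 3.8987 = 4.5668 mm/d
ETc = Kc × ET₀ = 1.19 × 4.5668 = 5.4345 mm/d
Over 10 days: 5.4345 × 10 = 54.345 mm

54 mm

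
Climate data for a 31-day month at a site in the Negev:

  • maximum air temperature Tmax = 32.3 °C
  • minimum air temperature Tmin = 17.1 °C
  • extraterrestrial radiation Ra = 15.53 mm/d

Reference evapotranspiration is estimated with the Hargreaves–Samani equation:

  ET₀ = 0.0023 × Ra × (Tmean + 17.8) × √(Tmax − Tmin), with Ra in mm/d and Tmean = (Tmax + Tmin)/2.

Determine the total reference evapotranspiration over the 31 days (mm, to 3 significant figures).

183 mm

Tmean = (32.3 + 17.1)/2 = 24.70 °C
ET₀ = 0.0023 × 15.53 × (24.70 + 17.8) × √15.2 = 0.0023 × 15.53 × 42.50 × 3.8987 = 5.9185 mm/d
Over 31 days: 5.9185 × 31 = 183.474 mm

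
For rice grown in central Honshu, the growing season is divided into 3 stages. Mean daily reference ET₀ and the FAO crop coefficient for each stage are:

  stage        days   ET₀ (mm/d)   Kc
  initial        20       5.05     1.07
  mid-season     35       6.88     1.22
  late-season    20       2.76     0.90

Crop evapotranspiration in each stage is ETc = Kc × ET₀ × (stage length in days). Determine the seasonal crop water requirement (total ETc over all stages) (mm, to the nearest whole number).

452 mm

initial: 1.07 × 5.05 × 20 = 108.07 mm
mid-season: 1.22 × 6.88 × 35 = 293.78 mm
late-season: 0.90 × 2.76 × 20 = 49.68 mm
Seasonal total = 451.53 mm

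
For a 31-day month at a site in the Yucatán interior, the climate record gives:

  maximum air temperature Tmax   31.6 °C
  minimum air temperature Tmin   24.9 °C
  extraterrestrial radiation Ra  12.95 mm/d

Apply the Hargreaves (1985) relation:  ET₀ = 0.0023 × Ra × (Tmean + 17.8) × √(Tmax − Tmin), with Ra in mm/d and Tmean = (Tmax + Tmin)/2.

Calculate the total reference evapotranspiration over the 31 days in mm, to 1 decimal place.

110.1 mm

Tmean = (31.6 + 24.9)/2 = 28.25 °C
ET₀ = 0.0023 × 12.95 × (28.25 + 17.8) × √6.7 = 0.0023 × 12.95 × 46.05 × 2.5884 = 3.5502 mm/d
Over 31 days: 3.5502 × 31 = 110.056 mm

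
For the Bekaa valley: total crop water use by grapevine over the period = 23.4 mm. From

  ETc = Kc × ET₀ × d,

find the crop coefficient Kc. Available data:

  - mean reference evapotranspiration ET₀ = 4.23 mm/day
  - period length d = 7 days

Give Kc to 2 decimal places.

0.79

ETc = Kc × ET₀ × d  ⇒  Kc = ETc / (ET₀ × d)
Kc = 23.4 / (4.23 × 7) = 23.4 / 29.61 = 0.7903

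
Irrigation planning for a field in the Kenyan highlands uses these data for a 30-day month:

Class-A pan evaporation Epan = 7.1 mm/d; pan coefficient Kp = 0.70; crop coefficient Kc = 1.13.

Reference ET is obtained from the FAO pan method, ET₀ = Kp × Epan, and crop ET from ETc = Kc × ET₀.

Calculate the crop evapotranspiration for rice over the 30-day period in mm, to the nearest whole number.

168 mm

ET₀ = 0.70 × 7.1 = 4.9700 mm/d
ETc = Kc × ET₀ = 1.13 × 4.9700 = 5.6161 mm/d
Over 30 days: 5.6161 × 30 = 168.483 mm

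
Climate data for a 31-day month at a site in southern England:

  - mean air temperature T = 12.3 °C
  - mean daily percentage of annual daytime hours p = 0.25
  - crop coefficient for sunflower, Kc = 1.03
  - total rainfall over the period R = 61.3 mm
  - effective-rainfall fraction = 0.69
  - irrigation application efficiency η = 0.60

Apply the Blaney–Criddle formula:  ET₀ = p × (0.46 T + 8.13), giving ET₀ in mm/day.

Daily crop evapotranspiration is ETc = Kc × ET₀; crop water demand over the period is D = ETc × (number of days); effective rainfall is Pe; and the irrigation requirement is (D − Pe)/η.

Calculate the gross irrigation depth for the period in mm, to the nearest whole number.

ET₀ = 0.25 × (0.46 × 12.3 + 8.13) = 0.25 × 13.788 = 3.4470 mm/d
ETc = Kc × ET₀ = 1.03 × 3.4470 = 3.5504 mm/d
Crop demand D = ETc × 31 d = 3.5504 × 31 = 110.062 mm
Pe = 0.69 × 61.3 = 42.297 mm
D − Pe = 110.062 − 42.297 = 67.765 mm
Gross irrigation = 67.765 / 0.60 = 112.942 mm

113 mm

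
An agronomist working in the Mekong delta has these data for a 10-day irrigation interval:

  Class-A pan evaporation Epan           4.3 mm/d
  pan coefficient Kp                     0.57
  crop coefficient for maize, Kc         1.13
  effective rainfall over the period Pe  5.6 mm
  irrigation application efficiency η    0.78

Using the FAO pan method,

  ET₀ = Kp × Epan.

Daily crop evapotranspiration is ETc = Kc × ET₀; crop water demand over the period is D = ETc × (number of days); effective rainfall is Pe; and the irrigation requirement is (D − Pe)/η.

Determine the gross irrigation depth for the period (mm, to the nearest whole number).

ET₀ = 0.57 × 4.3 = 2.4510 mm/d
ETc = Kc × ET₀ = 1.13 × 2.4510 = 2.7696 mm/d
Crop demand D = ETc × 10 d = 2.7696 × 10 = 27.696 mm
D − Pe = 27.696 − 5.6 = 22.096 mm
Gross irrigation = 22.096 / 0.78 = 28.328 mm

28 mm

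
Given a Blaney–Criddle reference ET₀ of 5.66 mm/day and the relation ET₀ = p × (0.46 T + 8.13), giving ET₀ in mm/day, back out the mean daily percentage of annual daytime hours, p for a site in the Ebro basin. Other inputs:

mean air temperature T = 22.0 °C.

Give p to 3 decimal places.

0.310

p = ET₀ / (0.46 T + 8.13) = 5.66 / (0.46 × 22.0 + 8.13) = 5.66 / 18.250 = 0.3101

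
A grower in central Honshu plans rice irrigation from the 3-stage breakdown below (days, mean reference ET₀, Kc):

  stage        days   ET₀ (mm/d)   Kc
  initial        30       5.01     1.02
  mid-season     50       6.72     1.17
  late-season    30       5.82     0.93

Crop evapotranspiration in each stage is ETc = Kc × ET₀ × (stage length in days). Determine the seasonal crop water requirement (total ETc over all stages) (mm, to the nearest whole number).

709 mm

initial: 1.02 × 5.01 × 30 = 153.31 mm
mid-season: 1.17 × 6.72 × 50 = 393.12 mm
late-season: 0.93 × 5.82 × 30 = 162.38 mm
Seasonal total = 708.81 mm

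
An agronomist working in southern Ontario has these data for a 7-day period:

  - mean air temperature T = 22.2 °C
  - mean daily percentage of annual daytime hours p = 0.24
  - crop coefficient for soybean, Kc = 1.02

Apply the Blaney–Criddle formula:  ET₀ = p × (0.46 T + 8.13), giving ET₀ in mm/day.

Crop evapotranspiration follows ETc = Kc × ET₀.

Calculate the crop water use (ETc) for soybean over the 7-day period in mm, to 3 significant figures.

31.4 mm

ET₀ = 0.24 × (0.46 × 22.2 + 8.13) = 0.24 × 18.342 = 4.4021 mm/d
ETc = Kc × ET₀ = 1.02 × 4.4021 = 4.4901 mm/d
Over 7 days: 4.4901 × 7 = 31.431 mm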